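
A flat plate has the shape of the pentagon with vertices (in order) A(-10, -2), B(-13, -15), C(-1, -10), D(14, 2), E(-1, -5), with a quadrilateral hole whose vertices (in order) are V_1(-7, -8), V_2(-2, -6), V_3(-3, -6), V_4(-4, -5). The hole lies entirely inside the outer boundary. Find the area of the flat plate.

126.5

Outer boundary:
Apply the shoelace (surveyor's) formula: 2A = Σ (x_i·y_{i+1} − x_{i+1}·y_i), indices taken mod 5.
Cross-terms: 124, 115, 138, -68, -48  ⇒  Σ = 261
Area = |Σ|/2 = 130.5.
Hole:
Apply the shoelace formula: 2A = Σ (x_i·y_{i+1} − x_{i+1}·y_i), indices taken mod 4.
Cross-terms: 26, -6, -9, -3  ⇒  Σ = 8
Area = |Σ|/2 = 4.
Net area = 130.5 − 4 = 126.5.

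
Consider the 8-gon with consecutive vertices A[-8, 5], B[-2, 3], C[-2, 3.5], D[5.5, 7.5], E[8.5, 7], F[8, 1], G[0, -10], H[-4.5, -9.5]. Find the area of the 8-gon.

Apply the shoelace (surveyor's) formula: 2A = Σ (x_i·y_{i+1} − x_{i+1}·y_i), indices taken mod 8.
Σ = (-14) + (-1) + (-34.25) + (-25.25) + (-47.5) + (-80) + (-45) + (-98.5) = -345.5
Area = |Σ|/2 = 172.75.

172.75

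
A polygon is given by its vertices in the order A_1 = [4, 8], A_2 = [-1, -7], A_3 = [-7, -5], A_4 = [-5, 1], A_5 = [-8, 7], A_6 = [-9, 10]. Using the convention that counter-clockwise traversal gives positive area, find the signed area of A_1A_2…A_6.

-126

Apply the shoelace (surveyor's) formula: 2A = Σ (x_i·y_{i+1} − x_{i+1}·y_i), indices taken mod 6.
Σ = (-20) + (-44) + (-32) + (-27) + (-17) + (-112) = -252
Signed area = Σ/2 = -126 (negative ⇒ clockwise traversal).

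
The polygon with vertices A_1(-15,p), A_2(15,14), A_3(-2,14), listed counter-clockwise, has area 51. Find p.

8

The doubled signed area Σ (x_i y_{i+1} − x_{i+1} y_i) is linear in p.
With p=0 it equals 238; the coefficient of p is -17 (from the two edges through A_1).
So -17·p + 238 = 2·51 = 102 ⇒ p = 8.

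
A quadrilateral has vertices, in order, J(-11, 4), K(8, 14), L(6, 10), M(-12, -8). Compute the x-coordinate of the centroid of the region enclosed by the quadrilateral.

Apply the shoelace formula. First the cross-terms c_i = x_i·y_{i+1} − x_{i+1}·y_i:
  -186, -4, 72, -136  ⇒  2A = -254, A = -127.
Then Σ (x_i + x_{i+1})·c_i = 3198, so x̄ = 3198 / (6·(-127)) = -533/127.

-533/127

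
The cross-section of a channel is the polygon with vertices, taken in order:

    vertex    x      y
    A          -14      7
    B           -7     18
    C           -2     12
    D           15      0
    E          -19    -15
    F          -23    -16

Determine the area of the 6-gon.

Apply the surveyor's formula: 2A = Σ (x_i·y_{i+1} − x_{i+1}·y_i), indices taken mod 6.
Cross-terms: -203, -48, -180, -225, -41, -385  ⇒  Σ = -1082
Area = |Σ|/2 = 541.

541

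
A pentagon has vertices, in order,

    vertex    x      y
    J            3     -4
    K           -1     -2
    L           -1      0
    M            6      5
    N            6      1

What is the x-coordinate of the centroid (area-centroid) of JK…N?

Apply the shoelace (surveyor's) formula. First the cross-terms c_i = x_i·y_{i+1} − x_{i+1}·y_i:
  -10, -2, -5, -24, -27  ⇒  2A = -68, A = -34.
Then Σ (x_i + x_{i+1})·c_i = -572, so x̄ = -572 / (6·(-34)) = 143/51.

143/51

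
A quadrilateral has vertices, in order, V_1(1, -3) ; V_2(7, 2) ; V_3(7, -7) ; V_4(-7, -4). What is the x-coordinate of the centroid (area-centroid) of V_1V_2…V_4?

212/69

Apply the shoelace (surveyor's) formula. First the cross-terms c_i = x_i·y_{i+1} − x_{i+1}·y_i:
  23, -63, -77, 25  ⇒  2A = -92, A = -46.
Then Σ (x_i + x_{i+1})·c_i = -848, so x̄ = -848 / (6·(-46)) = 212/69.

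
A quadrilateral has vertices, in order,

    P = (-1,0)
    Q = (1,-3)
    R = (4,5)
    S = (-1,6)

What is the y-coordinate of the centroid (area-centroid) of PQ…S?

Apply Gauss's area formula. First the cross-terms c_i = x_i·y_{i+1} − x_{i+1}·y_i:
  3, 17, 29, 6  ⇒  2A = 55, A = 27.5.
Then Σ (y_i + y_{i+1})·c_i = 380, so ȳ = 380 / (6·27.5) = 76/33.

76/33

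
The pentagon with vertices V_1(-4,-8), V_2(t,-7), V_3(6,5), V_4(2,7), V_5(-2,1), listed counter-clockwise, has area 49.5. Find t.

Write out the shoelace sum; only the two edges meeting at V_2 involve t:
2·Area = [((-4)·(-7) − t·(-8)) + (t·5 − 6·(-7))] + 68
       = 13·t + 138 = 99
⇒ t = -3.

-3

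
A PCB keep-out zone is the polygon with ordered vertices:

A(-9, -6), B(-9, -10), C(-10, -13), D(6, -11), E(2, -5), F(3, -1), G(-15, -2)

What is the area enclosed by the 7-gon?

148.5

Apply Gauss's area formula: 2A = Σ (x_i·y_{i+1} − x_{i+1}·y_i), indices taken mod 7.
Σ = (36) + (17) + (188) + (-8) + (13) + (-21) + (72) = 297
Area = |Σ|/2 = 148.5.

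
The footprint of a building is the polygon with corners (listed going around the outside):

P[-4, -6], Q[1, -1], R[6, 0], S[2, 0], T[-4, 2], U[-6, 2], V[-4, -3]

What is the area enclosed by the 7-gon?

Cross-terms: 10, 6, 0, 4, 4, 26, 12  ⇒  Σ = 62
Area = |Σ|/2 = 31.

31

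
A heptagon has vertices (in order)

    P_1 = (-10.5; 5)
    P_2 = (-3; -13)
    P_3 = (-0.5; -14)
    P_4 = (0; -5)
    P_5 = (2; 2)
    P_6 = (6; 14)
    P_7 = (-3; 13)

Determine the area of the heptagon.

228.5

Apply the shoelace (surveyor's) formula: 2A = Σ (x_i·y_{i+1} − x_{i+1}·y_i), indices taken mod 7.
Σ = (151.5) + (35.5) + (2.5) + (10) + (16) + (120) + (121.5) = 457
Area = |Σ|/2 = 228.5.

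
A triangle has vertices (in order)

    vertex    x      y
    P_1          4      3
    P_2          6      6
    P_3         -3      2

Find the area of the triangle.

9.5

Σ = (6) + (30) + (-17) = 19
Area = |Σ|/2 = 9.5.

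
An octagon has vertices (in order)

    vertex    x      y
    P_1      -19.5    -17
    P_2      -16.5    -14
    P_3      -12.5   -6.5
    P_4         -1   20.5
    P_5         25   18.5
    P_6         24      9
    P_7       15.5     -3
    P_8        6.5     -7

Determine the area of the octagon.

817.75

Σ = (-7.5) + (-67.75) + (-262.75) + (-531) + (-219) + (-211.5) + (-89) + (-247) = -1635.5
Area = |Σ|/2 = 817.75.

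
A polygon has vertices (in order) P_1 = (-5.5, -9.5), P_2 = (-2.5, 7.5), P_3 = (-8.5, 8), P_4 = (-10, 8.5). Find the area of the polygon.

Apply the surveyor's formula: 2A = Σ (x_i·y_{i+1} − x_{i+1}·y_i), indices taken mod 4.
P_1→P_2: (-5.5)(7.5) − (-2.5)(-9.5) = -65
P_2→P_3: (-2.5)(8) − (-8.5)(7.5) = 43.75
P_3→P_4: (-8.5)(8.5) − (-10)(8) = 7.75
P_4→P_1: (-10)(-9.5) − (-5.5)(8.5) = 141.75
Σ = 128.25
Area = |Σ|/2 = 64.125.

64.125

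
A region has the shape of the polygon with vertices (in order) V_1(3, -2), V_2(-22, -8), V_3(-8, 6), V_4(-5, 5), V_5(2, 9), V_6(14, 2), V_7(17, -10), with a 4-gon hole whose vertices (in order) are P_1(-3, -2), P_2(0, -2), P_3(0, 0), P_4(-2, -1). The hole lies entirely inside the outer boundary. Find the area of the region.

Outer boundary:
Apply the shoelace formula: 2A = Σ (x_i·y_{i+1} − x_{i+1}·y_i), indices taken mod 7.
Σ = (-68) + (-196) + (-10) + (-55) + (-122) + (-174) + (-4) = -629
Area = |Σ|/2 = 314.5.
Hole:
Apply Gauss's area formula: 2A = Σ (x_i·y_{i+1} − x_{i+1}·y_i), indices taken mod 4.
Σ = (6) + (0) + (0) + (1) = 7
Area = |Σ|/2 = 3.5.
Net area = 314.5 − 3.5 = 311.

311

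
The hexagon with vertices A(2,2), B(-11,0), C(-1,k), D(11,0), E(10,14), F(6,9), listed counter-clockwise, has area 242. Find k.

-14

The doubled signed area Σ (x_i y_{i+1} − x_{i+1} y_i) is linear in k.
With k=0 it equals 176; the coefficient of k is -22 (from the two edges through C).
So -22·k + 176 = 2·242 = 484 ⇒ k = -14.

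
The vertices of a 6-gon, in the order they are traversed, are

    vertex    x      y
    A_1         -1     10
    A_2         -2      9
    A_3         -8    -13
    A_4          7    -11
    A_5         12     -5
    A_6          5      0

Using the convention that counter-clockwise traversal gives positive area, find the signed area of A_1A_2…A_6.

230

Σ = (11) + (98) + (179) + (97) + (25) + (50) = 460
Signed area = Σ/2 = 230 (positive ⇒ counter-clockwise traversal).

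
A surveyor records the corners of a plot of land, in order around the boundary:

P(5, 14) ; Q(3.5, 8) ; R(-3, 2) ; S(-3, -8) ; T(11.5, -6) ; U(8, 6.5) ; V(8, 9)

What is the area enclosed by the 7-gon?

Cross-terms: -9, 31, 30, 110, 122.75, 20, 67  ⇒  Σ = 371.75
Area = |Σ|/2 = 185.875.

185.875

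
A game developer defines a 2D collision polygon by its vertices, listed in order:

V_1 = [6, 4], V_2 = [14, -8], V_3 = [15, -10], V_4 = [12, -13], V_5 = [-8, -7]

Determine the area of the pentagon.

Apply Gauss's area formula: 2A = Σ (x_i·y_{i+1} − x_{i+1}·y_i), indices taken mod 5.
V_1→V_2: (6)(-8) − (14)(4) = -104
V_2→V_3: (14)(-10) − (15)(-8) = -20
V_3→V_4: (15)(-13) − (12)(-10) = -75
V_4→V_5: (12)(-7) − (-8)(-13) = -188
V_5→V_1: (-8)(4) − (6)(-7) = 10
Σ = -377
Area = |Σ|/2 = 188.5.

188.5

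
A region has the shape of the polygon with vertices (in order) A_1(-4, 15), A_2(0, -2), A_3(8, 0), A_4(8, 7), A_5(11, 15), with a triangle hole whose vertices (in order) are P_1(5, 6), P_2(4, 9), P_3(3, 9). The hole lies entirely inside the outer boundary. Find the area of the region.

172.5

Outer boundary:
Apply the shoelace (surveyor's) formula: 2A = Σ (x_i·y_{i+1} − x_{i+1}·y_i), indices taken mod 5.
Σ = (8) + (16) + (56) + (43) + (225) = 348
Area = |Σ|/2 = 174.
Hole:
Apply Gauss's area formula: 2A = Σ (x_i·y_{i+1} − x_{i+1}·y_i), indices taken mod 3.
Σ = (21) + (9) + (-27) = 3
Area = |Σ|/2 = 1.5.
Net area = 174 − 1.5 = 172.5.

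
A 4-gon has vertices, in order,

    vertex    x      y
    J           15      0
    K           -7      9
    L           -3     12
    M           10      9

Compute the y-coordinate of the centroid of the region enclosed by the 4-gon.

Apply the surveyor's formula. First the cross-terms c_i = x_i·y_{i+1} − x_{i+1}·y_i:
  135, -57, -147, -135  ⇒  2A = -204, A = -102.
Then Σ (y_i + y_{i+1})·c_i = -4284, so ȳ = -4284 / (6·(-102)) = 7.

7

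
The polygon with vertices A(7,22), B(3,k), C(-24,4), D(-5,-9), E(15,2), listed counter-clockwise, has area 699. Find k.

25

Write out the shoelace sum; only the two edges meeting at B involve k:
2·Area = [(7·k − 3·22) + (3·4 − (-24)·k)] + 677
       = 31·k + 623 = 1398
⇒ k = 25.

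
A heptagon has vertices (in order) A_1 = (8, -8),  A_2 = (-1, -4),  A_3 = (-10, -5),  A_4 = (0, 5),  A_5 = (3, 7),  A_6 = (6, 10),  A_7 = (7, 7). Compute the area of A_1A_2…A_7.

146

Apply the shoelace formula: 2A = Σ (x_i·y_{i+1} − x_{i+1}·y_i), indices taken mod 7.
A_1→A_2: (8)(-4) − (-1)(-8) = -40
A_2→A_3: (-1)(-5) − (-10)(-4) = -35
A_3→A_4: (-10)(5) − (0)(-5) = -50
A_4→A_5: (0)(7) − (3)(5) = -15
A_5→A_6: (3)(10) − (6)(7) = -12
A_6→A_7: (6)(7) − (7)(10) = -28
A_7→A_1: (7)(-8) − (8)(7) = -112
Σ = -292
Area = |Σ|/2 = 146.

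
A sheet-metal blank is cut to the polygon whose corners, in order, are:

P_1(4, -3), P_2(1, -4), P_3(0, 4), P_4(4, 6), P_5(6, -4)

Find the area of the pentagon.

39.5

Apply the surveyor's formula: 2A = Σ (x_i·y_{i+1} − x_{i+1}·y_i), indices taken mod 5.
P_1→P_2: (4)(-4) − (1)(-3) = -13
P_2→P_3: (1)(4) − (0)(-4) = 4
P_3→P_4: (0)(6) − (4)(4) = -16
P_4→P_5: (4)(-4) − (6)(6) = -52
P_5→P_1: (6)(-3) − (4)(-4) = -2
Σ = -79
Area = |Σ|/2 = 39.5.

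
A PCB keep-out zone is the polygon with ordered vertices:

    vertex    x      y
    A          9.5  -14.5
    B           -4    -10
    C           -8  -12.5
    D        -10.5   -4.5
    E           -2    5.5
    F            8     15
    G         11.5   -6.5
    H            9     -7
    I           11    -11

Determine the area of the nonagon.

371.25

Apply the surveyor's formula: 2A = Σ (x_i·y_{i+1} − x_{i+1}·y_i), indices taken mod 9.
Σ = (-153) + (-30) + (-95.25) + (-66.75) + (-74) + (-224.5) + (-22) + (-22) + (-55) = -742.5
Area = |Σ|/2 = 371.25.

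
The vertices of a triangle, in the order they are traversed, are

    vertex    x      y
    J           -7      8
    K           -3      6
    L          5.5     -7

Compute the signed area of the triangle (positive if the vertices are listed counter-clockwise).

-17.5

Apply the shoelace formula: 2A = Σ (x_i·y_{i+1} − x_{i+1}·y_i), indices taken mod 3.
J→K: (-7)(6) − (-3)(8) = -18
K→L: (-3)(-7) − (5.5)(6) = -12
L→J: (5.5)(8) − (-7)(-7) = -5
Σ = -35
Signed area = Σ/2 = -17.5 (negative ⇒ clockwise traversal).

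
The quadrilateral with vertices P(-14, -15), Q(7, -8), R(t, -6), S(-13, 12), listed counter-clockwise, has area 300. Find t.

7

Write out the shoelace sum; only the two edges meeting at R involve t:
2·Area = [(7·(-6) − t·(-8)) + (t·12 − (-13)·(-6))] + 580
       = 20·t + 460 = 600
⇒ t = 7.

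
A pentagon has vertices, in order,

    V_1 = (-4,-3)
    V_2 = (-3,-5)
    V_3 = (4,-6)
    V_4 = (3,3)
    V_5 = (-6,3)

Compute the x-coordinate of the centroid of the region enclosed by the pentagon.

Apply Gauss's area formula. First the cross-terms c_i = x_i·y_{i+1} − x_{i+1}·y_i:
  11, 38, 30, 27, 30  ⇒  2A = 136, A = 68.
Then Σ (x_i + x_{i+1})·c_i = -210, so x̄ = -210 / (6·68) = -35/68.

-35/68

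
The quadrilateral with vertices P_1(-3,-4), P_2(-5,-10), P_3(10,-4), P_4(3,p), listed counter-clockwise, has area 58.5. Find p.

The doubled signed area Σ (x_i y_{i+1} − x_{i+1} y_i) is linear in p.
With p=0 it equals 130; the coefficient of p is 13 (from the two edges through P_4).
So 13·p + 130 = 2·58.5 = 117 ⇒ p = -1.

-1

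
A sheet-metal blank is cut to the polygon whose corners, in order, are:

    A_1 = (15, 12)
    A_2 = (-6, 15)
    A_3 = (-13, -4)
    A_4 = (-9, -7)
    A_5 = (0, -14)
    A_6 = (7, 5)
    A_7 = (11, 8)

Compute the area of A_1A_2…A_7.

404

Σ = (297) + (219) + (55) + (126) + (98) + (1) + (12) = 808
Area = |Σ|/2 = 404.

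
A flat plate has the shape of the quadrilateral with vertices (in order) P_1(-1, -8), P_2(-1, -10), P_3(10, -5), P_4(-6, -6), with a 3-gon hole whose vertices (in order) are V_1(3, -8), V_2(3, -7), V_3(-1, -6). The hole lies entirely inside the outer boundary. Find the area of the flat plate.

27.5

Outer boundary:
Σ = (2) + (105) + (-90) + (42) = 59
Area = |Σ|/2 = 29.5.
Hole:
Σ = (3) + (-25) + (26) = 4
Area = |Σ|/2 = 2.
Net area = 29.5 − 2 = 27.5.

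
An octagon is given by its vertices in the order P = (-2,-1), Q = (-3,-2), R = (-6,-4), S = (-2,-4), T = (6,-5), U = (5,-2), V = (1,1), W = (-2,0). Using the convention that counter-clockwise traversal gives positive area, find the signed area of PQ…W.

37.5

P→Q: (-2)(-2) − (-3)(-1) = 1
Q→R: (-3)(-4) − (-6)(-2) = 0
R→S: (-6)(-4) − (-2)(-4) = 16
S→T: (-2)(-5) − (6)(-4) = 34
T→U: (6)(-2) − (5)(-5) = 13
U→V: (5)(1) − (1)(-2) = 7
V→W: (1)(0) − (-2)(1) = 2
W→P: (-2)(-1) − (-2)(0) = 2
Σ = 75
Signed area = Σ/2 = 37.5 (positive ⇒ counter-clockwise traversal).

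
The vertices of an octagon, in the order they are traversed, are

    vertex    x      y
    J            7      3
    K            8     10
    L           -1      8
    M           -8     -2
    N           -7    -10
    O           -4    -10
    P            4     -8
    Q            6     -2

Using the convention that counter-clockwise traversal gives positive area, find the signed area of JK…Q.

Σ = (46) + (74) + (66) + (66) + (30) + (72) + (40) + (32) = 426
Signed area = Σ/2 = 213 (positive ⇒ counter-clockwise traversal).

213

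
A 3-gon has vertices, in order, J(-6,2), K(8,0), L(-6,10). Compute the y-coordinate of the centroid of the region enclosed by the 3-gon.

4

Apply the surveyor's formula. First the cross-terms c_i = x_i·y_{i+1} − x_{i+1}·y_i:
  -16, 80, 48  ⇒  2A = 112, A = 56.
Then Σ (y_i + y_{i+1})·c_i = 1344, so ȳ = 1344 / (6·56) = 4.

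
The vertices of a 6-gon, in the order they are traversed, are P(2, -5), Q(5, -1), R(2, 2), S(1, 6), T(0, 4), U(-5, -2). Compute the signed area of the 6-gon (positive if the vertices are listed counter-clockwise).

49

Apply the surveyor's formula: 2A = Σ (x_i·y_{i+1} − x_{i+1}·y_i), indices taken mod 6.
Cross-terms: 23, 12, 10, 4, 20, 29  ⇒  Σ = 98
Signed area = Σ/2 = 49 (positive ⇒ counter-clockwise traversal).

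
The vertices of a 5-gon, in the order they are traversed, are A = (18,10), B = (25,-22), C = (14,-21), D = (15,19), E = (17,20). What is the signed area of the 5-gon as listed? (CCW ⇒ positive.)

-247.5

Apply Gauss's area formula: 2A = Σ (x_i·y_{i+1} − x_{i+1}·y_i), indices taken mod 5.
Σ = (-646) + (-217) + (581) + (-23) + (-190) = -495
Signed area = Σ/2 = -247.5 (negative ⇒ clockwise traversal).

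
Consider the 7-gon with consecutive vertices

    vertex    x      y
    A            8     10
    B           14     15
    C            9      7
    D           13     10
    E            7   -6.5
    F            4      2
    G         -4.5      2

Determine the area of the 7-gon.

108.25

Apply the shoelace (surveyor's) formula: 2A = Σ (x_i·y_{i+1} − x_{i+1}·y_i), indices taken mod 7.
A→B: (8)(15) − (14)(10) = -20
B→C: (14)(7) − (9)(15) = -37
C→D: (9)(10) − (13)(7) = -1
D→E: (13)(-6.5) − (7)(10) = -154.5
E→F: (7)(2) − (4)(-6.5) = 40
F→G: (4)(2) − (-4.5)(2) = 17
G→A: (-4.5)(10) − (8)(2) = -61
Σ = -216.5
Area = |Σ|/2 = 108.25.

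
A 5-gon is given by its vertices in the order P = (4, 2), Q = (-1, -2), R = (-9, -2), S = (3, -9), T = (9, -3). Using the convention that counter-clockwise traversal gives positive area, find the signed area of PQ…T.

Σ = (-6) + (-16) + (87) + (72) + (30) = 167
Signed area = Σ/2 = 83.5 (positive ⇒ counter-clockwise traversal).

83.5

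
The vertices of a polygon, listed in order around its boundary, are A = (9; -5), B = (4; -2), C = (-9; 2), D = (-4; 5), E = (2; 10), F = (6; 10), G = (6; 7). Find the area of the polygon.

Apply the shoelace (surveyor's) formula: 2A = Σ (x_i·y_{i+1} − x_{i+1}·y_i), indices taken mod 7.
A→B: (9)(-2) − (4)(-5) = 2
B→C: (4)(2) − (-9)(-2) = -10
C→D: (-9)(5) − (-4)(2) = -37
D→E: (-4)(10) − (2)(5) = -50
E→F: (2)(10) − (6)(10) = -40
F→G: (6)(7) − (6)(10) = -18
G→A: (6)(-5) − (9)(7) = -93
Σ = -246
Area = |Σ|/2 = 123.

123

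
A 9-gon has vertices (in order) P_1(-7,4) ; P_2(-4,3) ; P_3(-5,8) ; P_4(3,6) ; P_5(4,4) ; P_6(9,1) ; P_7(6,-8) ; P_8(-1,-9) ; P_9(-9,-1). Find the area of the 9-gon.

Σ = (-5) + (-17) + (-54) + (-12) + (-32) + (-78) + (-62) + (-80) + (-43) = -383
Area = |Σ|/2 = 191.5.

191.5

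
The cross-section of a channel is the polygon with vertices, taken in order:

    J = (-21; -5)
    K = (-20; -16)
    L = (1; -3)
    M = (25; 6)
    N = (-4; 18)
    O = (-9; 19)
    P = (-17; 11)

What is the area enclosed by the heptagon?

Apply the shoelace (surveyor's) formula: 2A = Σ (x_i·y_{i+1} − x_{i+1}·y_i), indices taken mod 7.
Σ = (236) + (76) + (81) + (474) + (86) + (224) + (316) = 1493
Area = |Σ|/2 = 746.5.

746.5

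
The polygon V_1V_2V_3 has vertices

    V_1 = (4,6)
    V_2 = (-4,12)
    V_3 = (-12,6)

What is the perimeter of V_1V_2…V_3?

|V_1V_2| = √((-8)² + (6)²) = √100 = 10
|V_2V_3| = √((-8)² + (-6)²) = √100 = 10
|V_3V_1| = √((16)² + (0)²) = √256 = 16
Perimeter = 10 + 10 + 16 = 36.

36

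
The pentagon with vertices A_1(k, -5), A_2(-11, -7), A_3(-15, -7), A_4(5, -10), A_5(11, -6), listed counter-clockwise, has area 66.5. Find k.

Write out the shoelace sum; only the two edges meeting at A_1 involve k:
2·Area = [(11·(-5) − k·(-6)) + (k·(-7) − (-11)·(-5))] + 237
       = -1·k + 127 = 133
⇒ k = -6.

-6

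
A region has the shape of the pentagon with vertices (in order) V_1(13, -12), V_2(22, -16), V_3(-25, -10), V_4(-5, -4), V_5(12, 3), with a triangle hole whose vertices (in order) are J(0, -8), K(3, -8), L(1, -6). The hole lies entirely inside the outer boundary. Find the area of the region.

329

Outer boundary:
Apply the surveyor's formula: 2A = Σ (x_i·y_{i+1} − x_{i+1}·y_i), indices taken mod 5.
Σ = (56) + (-620) + (50) + (33) + (-183) = -664
Area = |Σ|/2 = 332.
Hole:
J→K: (0)(-8) − (3)(-8) = 24
K→L: (3)(-6) − (1)(-8) = -10
L→J: (1)(-8) − (0)(-6) = -8
Σ = 6
Area = |Σ|/2 = 3.
Net area = 332 − 3 = 329.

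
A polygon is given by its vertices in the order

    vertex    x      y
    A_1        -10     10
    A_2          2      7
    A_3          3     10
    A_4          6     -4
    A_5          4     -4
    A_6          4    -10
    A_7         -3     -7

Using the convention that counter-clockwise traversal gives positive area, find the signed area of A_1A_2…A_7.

-176.5

Apply the shoelace (surveyor's) formula: 2A = Σ (x_i·y_{i+1} − x_{i+1}·y_i), indices taken mod 7.
Cross-terms: -90, -1, -72, -8, -24, -58, -100  ⇒  Σ = -353
Signed area = Σ/2 = -176.5 (negative ⇒ clockwise traversal).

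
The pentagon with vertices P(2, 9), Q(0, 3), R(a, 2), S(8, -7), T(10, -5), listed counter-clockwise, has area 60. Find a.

Write out the shoelace sum; only the two edges meeting at R involve a:
2·Area = [(0·2 − a·3) + (a·(-7) − 8·2)] + 136
       = -10·a + 120 = 120
⇒ a = 0.

0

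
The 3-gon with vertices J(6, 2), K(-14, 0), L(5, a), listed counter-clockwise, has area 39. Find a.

Write out the shoelace sum; only the two edges meeting at L involve a:
2·Area = [((-14)·a − 5·0) + (5·2 − 6·a)] + 28
       = -20·a + 38 = 78
⇒ a = -2.

-2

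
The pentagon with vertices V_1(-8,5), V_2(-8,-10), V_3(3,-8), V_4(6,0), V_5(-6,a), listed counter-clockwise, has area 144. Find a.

The doubled signed area Σ (x_i y_{i+1} − x_{i+1} y_i) is linear in a.
With a=0 it equals 232; the coefficient of a is 14 (from the two edges through V_5).
So 14·a + 232 = 2·144 = 288 ⇒ a = 4.

4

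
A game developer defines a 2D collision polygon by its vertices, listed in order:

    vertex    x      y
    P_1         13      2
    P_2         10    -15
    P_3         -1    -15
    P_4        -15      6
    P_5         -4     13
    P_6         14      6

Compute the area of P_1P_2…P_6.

519

Apply the shoelace (surveyor's) formula: 2A = Σ (x_i·y_{i+1} − x_{i+1}·y_i), indices taken mod 6.
Σ = (-215) + (-165) + (-231) + (-171) + (-206) + (-50) = -1038
Area = |Σ|/2 = 519.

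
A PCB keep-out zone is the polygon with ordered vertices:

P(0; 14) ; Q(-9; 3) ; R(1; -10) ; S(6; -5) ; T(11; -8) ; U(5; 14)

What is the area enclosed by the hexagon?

Σ = (126) + (87) + (55) + (7) + (194) + (70) = 539
Area = |Σ|/2 = 269.5.

269.5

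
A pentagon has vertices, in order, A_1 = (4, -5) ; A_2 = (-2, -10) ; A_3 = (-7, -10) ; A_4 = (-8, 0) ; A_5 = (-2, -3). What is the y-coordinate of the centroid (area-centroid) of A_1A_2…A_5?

-1151/201

Apply the surveyor's formula. First the cross-terms c_i = x_i·y_{i+1} − x_{i+1}·y_i:
  -50, -50, -80, 24, 22  ⇒  2A = -134, A = -67.
Then Σ (y_i + y_{i+1})·c_i = 2302, so ȳ = 2302 / (6·(-67)) = -1151/201.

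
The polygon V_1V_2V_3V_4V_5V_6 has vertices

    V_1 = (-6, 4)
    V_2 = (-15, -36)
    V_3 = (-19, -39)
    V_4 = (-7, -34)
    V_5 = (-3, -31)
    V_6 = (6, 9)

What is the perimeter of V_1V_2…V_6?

118

|V_1V_2| = √((-9)² + (-40)²) = √1681 = 41
|V_2V_3| = √((-4)² + (-3)²) = √25 = 5
|V_3V_4| = √((12)² + (5)²) = √169 = 13
|V_4V_5| = √((4)² + (3)²) = √25 = 5
|V_5V_6| = √((9)² + (40)²) = √1681 = 41
|V_6V_1| = √((-12)² + (-5)²) = √169 = 13
Perimeter = 41 + 5 + 13 + 5 + 41 + 13 = 118.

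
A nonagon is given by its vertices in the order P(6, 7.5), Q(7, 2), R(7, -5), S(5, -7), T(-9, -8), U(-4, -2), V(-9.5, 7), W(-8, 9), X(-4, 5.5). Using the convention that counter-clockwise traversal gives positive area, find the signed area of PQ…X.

Apply Gauss's area formula: 2A = Σ (x_i·y_{i+1} − x_{i+1}·y_i), indices taken mod 9.
Σ = (-40.5) + (-49) + (-24) + (-103) + (-14) + (-47) + (-29.5) + (-8) + (-63) = -378
Signed area = Σ/2 = -189 (negative ⇒ clockwise traversal).

-189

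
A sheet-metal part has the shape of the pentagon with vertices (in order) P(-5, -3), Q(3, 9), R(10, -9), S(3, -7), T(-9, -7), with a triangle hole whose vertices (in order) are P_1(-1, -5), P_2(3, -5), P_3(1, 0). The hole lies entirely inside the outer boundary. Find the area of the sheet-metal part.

134

Outer boundary:
Apply the shoelace formula: 2A = Σ (x_i·y_{i+1} − x_{i+1}·y_i), indices taken mod 5.
Σ = (-36) + (-117) + (-43) + (-84) + (-8) = -288
Area = |Σ|/2 = 144.
Hole:
Apply the shoelace (surveyor's) formula: 2A = Σ (x_i·y_{i+1} − x_{i+1}·y_i), indices taken mod 3.
Σ = (20) + (5) + (-5) = 20
Area = |Σ|/2 = 10.
Net area = 144 − 10 = 134.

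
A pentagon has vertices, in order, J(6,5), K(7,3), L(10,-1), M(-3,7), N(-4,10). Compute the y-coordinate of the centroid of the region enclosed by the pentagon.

1042/207

Apply the shoelace (surveyor's) formula. First the cross-terms c_i = x_i·y_{i+1} − x_{i+1}·y_i:
  -17, -37, 67, -2, -80  ⇒  2A = -69, A = -34.5.
Then Σ (y_i + y_{i+1})·c_i = -1042, so ȳ = -1042 / (6·(-34.5)) = 1042/207.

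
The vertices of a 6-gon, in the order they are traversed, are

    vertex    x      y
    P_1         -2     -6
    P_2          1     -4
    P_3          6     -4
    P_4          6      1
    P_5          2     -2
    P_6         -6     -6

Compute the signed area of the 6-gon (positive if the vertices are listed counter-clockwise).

25

P_1→P_2: (-2)(-4) − (1)(-6) = 14
P_2→P_3: (1)(-4) − (6)(-4) = 20
P_3→P_4: (6)(1) − (6)(-4) = 30
P_4→P_5: (6)(-2) − (2)(1) = -14
P_5→P_6: (2)(-6) − (-6)(-2) = -24
P_6→P_1: (-6)(-6) − (-2)(-6) = 24
Σ = 50
Signed area = Σ/2 = 25 (positive ⇒ counter-clockwise traversal).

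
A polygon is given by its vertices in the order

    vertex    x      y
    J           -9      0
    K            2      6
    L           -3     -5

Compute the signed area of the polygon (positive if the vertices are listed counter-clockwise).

-45.5

Cross-terms: -54, 8, -45  ⇒  Σ = -91
Signed area = Σ/2 = -45.5 (negative ⇒ clockwise traversal).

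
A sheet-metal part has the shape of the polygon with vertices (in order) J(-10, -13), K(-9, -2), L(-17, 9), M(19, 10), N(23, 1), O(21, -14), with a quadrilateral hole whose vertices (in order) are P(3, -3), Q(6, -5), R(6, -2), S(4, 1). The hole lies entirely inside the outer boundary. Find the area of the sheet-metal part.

750

Outer boundary:
Apply the shoelace formula: 2A = Σ (x_i·y_{i+1} − x_{i+1}·y_i), indices taken mod 6.
Cross-terms: -97, -115, -341, -211, -343, -413  ⇒  Σ = -1520
Area = |Σ|/2 = 760.
Hole:
Apply the shoelace (surveyor's) formula: 2A = Σ (x_i·y_{i+1} − x_{i+1}·y_i), indices taken mod 4.
Cross-terms: 3, 18, 14, -15  ⇒  Σ = 20
Area = |Σ|/2 = 10.
Net area = 760 − 10 = 750.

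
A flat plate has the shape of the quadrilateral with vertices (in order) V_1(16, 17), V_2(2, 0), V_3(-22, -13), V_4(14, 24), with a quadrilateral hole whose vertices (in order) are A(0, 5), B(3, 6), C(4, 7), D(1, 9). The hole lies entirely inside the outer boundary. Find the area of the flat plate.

Outer boundary:
Apply Gauss's area formula: 2A = Σ (x_i·y_{i+1} − x_{i+1}·y_i), indices taken mod 4.
V_1→V_2: (16)(0) − (2)(17) = -34
V_2→V_3: (2)(-13) − (-22)(0) = -26
V_3→V_4: (-22)(24) − (14)(-13) = -346
V_4→V_1: (14)(17) − (16)(24) = -146
Σ = -552
Area = |Σ|/2 = 276.
Hole:
Σ = (-15) + (-3) + (29) + (5) = 16
Area = |Σ|/2 = 8.
Net area = 276 − 8 = 268.

268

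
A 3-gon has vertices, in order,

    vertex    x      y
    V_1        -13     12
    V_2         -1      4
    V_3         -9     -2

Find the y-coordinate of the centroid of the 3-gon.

14/3

Apply the surveyor's formula. First the cross-terms c_i = x_i·y_{i+1} − x_{i+1}·y_i:
  -40, 38, -134  ⇒  2A = -136, A = -68.
Then Σ (y_i + y_{i+1})·c_i = -1904, so ȳ = -1904 / (6·(-68)) = 14/3.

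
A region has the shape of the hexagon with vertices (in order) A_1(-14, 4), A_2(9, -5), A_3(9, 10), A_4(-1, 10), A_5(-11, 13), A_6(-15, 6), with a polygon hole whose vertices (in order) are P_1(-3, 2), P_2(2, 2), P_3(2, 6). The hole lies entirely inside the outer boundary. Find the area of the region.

Outer boundary:
Apply Gauss's area formula: 2A = Σ (x_i·y_{i+1} − x_{i+1}·y_i), indices taken mod 6.
Cross-terms: 34, 135, 100, 97, 129, 24  ⇒  Σ = 519
Area = |Σ|/2 = 259.5.
Hole:
Apply the shoelace formula: 2A = Σ (x_i·y_{i+1} − x_{i+1}·y_i), indices taken mod 3.
Σ = (-10) + (8) + (22) = 20
Area = |Σ|/2 = 10.
Net area = 259.5 − 10 = 249.5.

249.5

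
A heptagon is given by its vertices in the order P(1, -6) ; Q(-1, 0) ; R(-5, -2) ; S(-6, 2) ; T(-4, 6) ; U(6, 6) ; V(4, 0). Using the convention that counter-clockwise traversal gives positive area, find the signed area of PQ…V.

-81

Apply the surveyor's formula: 2A = Σ (x_i·y_{i+1} − x_{i+1}·y_i), indices taken mod 7.
Σ = (-6) + (2) + (-22) + (-28) + (-60) + (-24) + (-24) = -162
Signed area = Σ/2 = -81 (negative ⇒ clockwise traversal).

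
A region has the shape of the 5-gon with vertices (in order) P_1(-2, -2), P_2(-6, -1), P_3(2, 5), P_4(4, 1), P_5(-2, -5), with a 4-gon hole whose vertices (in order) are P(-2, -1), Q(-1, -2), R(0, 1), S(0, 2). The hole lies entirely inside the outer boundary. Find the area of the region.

Outer boundary:
Cross-terms: -10, -28, -18, -18, -6  ⇒  Σ = -80
Area = |Σ|/2 = 40.
Hole:
Apply the surveyor's formula: 2A = Σ (x_i·y_{i+1} − x_{i+1}·y_i), indices taken mod 4.
Σ = (3) + (-1) + (0) + (4) = 6
Area = |Σ|/2 = 3.
Net area = 40 − 3 = 37.

37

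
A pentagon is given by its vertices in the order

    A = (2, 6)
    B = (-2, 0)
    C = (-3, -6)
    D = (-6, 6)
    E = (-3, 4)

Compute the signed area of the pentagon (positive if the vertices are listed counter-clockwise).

Apply the shoelace (surveyor's) formula: 2A = Σ (x_i·y_{i+1} − x_{i+1}·y_i), indices taken mod 5.
A→B: (2)(0) − (-2)(6) = 12
B→C: (-2)(-6) − (-3)(0) = 12
C→D: (-3)(6) − (-6)(-6) = -54
D→E: (-6)(4) − (-3)(6) = -6
E→A: (-3)(6) − (2)(4) = -26
Σ = -62
Signed area = Σ/2 = -31 (negative ⇒ clockwise traversal).

-31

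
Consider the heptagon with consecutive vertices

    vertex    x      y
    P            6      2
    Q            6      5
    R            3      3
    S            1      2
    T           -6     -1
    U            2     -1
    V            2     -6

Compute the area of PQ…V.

36.5

P→Q: (6)(5) − (6)(2) = 18
Q→R: (6)(3) − (3)(5) = 3
R→S: (3)(2) − (1)(3) = 3
S→T: (1)(-1) − (-6)(2) = 11
T→U: (-6)(-1) − (2)(-1) = 8
U→V: (2)(-6) − (2)(-1) = -10
V→P: (2)(2) − (6)(-6) = 40
Σ = 73
Area = |Σ|/2 = 36.5.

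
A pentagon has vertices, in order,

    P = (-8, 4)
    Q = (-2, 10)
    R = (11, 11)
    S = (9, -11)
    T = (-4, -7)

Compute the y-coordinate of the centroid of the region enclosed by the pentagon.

Apply the surveyor's formula. First the cross-terms c_i = x_i·y_{i+1} − x_{i+1}·y_i:
  -72, -132, -220, -107, -72  ⇒  2A = -603, A = -301.5.
Then Σ (y_i + y_{i+1})·c_i = -1638, so ȳ = -1638 / (6·(-301.5)) = 182/201.

182/201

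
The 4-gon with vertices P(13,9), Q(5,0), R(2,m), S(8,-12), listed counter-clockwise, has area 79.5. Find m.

Write out the shoelace sum; only the two edges meeting at R involve m:
2·Area = [(5·m − 2·0) + (2·(-12) − 8·m)] + 183
       = -3·m + 159 = 159
⇒ m = 0.

0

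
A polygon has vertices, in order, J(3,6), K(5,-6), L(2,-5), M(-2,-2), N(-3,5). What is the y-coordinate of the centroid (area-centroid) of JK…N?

Apply the surveyor's formula. First the cross-terms c_i = x_i·y_{i+1} − x_{i+1}·y_i:
  -48, -13, -14, -16, -33  ⇒  2A = -124, A = -62.
Then Σ (y_i + y_{i+1})·c_i = -170, so ȳ = -170 / (6·(-62)) = 85/186.

85/186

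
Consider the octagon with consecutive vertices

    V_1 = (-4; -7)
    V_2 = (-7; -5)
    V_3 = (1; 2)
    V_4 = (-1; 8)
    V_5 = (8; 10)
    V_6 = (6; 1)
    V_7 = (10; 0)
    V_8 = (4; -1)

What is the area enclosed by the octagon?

Apply Gauss's area formula: 2A = Σ (x_i·y_{i+1} − x_{i+1}·y_i), indices taken mod 8.
Σ = (-29) + (-9) + (10) + (-74) + (-52) + (-10) + (-10) + (-32) = -206
Area = |Σ|/2 = 103.

103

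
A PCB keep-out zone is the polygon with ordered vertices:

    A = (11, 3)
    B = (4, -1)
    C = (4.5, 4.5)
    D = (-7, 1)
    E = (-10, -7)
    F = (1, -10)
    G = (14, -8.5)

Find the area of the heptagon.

Apply Gauss's area formula: 2A = Σ (x_i·y_{i+1} − x_{i+1}·y_i), indices taken mod 7.
Cross-terms: -23, 22.5, 36, 59, 107, 131.5, 135.5  ⇒  Σ = 468.5
Area = |Σ|/2 = 234.25.

234.25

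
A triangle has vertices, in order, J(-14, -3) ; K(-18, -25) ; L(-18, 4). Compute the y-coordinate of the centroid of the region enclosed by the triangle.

-8

Apply the surveyor's formula. First the cross-terms c_i = x_i·y_{i+1} − x_{i+1}·y_i:
  296, -522, 110  ⇒  2A = -116, A = -58.
Then Σ (y_i + y_{i+1})·c_i = 2784, so ȳ = 2784 / (6·(-58)) = -8.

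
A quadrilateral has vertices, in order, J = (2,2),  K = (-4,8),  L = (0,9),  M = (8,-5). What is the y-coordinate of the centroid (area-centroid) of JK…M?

Apply the shoelace formula. First the cross-terms c_i = x_i·y_{i+1} − x_{i+1}·y_i:
  24, -36, -72, 26  ⇒  2A = -58, A = -29.
Then Σ (y_i + y_{i+1})·c_i = -738, so ȳ = -738 / (6·(-29)) = 123/29.

123/29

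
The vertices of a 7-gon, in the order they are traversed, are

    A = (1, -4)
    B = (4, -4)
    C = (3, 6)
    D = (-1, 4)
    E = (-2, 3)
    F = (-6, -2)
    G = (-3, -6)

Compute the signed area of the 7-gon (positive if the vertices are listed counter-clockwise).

Apply the shoelace formula: 2A = Σ (x_i·y_{i+1} − x_{i+1}·y_i), indices taken mod 7.
Cross-terms: 12, 36, 18, 5, 22, 30, 18  ⇒  Σ = 141
Signed area = Σ/2 = 70.5 (positive ⇒ counter-clockwise traversal).

70.5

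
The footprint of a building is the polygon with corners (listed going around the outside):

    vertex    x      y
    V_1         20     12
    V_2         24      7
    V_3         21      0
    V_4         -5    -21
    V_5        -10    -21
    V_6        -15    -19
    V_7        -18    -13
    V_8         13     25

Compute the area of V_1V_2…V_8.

Apply the shoelace formula: 2A = Σ (x_i·y_{i+1} − x_{i+1}·y_i), indices taken mod 8.
Cross-terms: -148, -147, -441, -105, -125, -147, -281, -344  ⇒  Σ = -1738
Area = |Σ|/2 = 869.

869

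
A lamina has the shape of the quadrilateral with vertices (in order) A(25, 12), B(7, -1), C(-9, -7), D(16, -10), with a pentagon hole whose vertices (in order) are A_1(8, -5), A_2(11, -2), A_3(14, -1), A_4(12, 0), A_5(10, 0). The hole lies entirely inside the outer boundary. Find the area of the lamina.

229.5

Outer boundary:
Apply the shoelace formula: 2A = Σ (x_i·y_{i+1} − x_{i+1}·y_i), indices taken mod 4.
Σ = (-109) + (-58) + (202) + (442) = 477
Area = |Σ|/2 = 238.5.
Hole:
Apply the surveyor's formula: 2A = Σ (x_i·y_{i+1} − x_{i+1}·y_i), indices taken mod 5.
Cross-terms: 39, 17, 12, 0, -50  ⇒  Σ = 18
Area = |Σ|/2 = 9.
Net area = 238.5 − 9 = 229.5.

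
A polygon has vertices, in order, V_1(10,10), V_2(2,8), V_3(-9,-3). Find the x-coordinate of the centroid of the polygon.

Apply Gauss's area formula. First the cross-terms c_i = x_i·y_{i+1} − x_{i+1}·y_i:
  60, 66, -60  ⇒  2A = 66, A = 33.
Then Σ (x_i + x_{i+1})·c_i = 198, so x̄ = 198 / (6·33) = 1.

1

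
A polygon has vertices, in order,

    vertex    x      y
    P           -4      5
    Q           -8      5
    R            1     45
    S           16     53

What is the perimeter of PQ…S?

114

|PQ| = √((-4)² + (0)²) = √16 = 4
|QR| = √((9)² + (40)²) = √1681 = 41
|RS| = √((15)² + (8)²) = √289 = 17
|SP| = √((-20)² + (-48)²) = √2704 = 52
Perimeter = 4 + 41 + 17 + 52 = 114.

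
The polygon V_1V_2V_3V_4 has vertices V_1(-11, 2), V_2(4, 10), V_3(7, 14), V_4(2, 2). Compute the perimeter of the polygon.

48

|V_1V_2| = √((15)² + (8)²) = √289 = 17
|V_2V_3| = √((3)² + (4)²) = √25 = 5
|V_3V_4| = √((-5)² + (-12)²) = √169 = 13
|V_4V_1| = √((-13)² + (0)²) = √169 = 13
Perimeter = 17 + 5 + 13 + 13 = 48.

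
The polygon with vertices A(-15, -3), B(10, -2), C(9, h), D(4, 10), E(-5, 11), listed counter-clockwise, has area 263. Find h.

14

The doubled signed area Σ (x_i y_{i+1} − x_{i+1} y_i) is linear in h.
With h=0 it equals 442; the coefficient of h is 6 (from the two edges through C).
So 6·h + 442 = 2·263 = 526 ⇒ h = 14.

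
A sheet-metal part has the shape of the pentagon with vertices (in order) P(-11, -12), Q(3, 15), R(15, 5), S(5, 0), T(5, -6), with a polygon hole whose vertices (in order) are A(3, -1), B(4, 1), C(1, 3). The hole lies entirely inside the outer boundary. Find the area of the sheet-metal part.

256

Outer boundary:
Σ = (-129) + (-210) + (-25) + (-30) + (-126) = -520
Area = |Σ|/2 = 260.
Hole:
Apply Gauss's area formula: 2A = Σ (x_i·y_{i+1} − x_{i+1}·y_i), indices taken mod 3.
A→B: (3)(1) − (4)(-1) = 7
B→C: (4)(3) − (1)(1) = 11
C→A: (1)(-1) − (3)(3) = -10
Σ = 8
Area = |Σ|/2 = 4.
Net area = 260 − 4 = 256.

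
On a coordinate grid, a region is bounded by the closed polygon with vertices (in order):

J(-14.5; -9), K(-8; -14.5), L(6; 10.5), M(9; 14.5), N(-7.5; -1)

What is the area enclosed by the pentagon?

Σ = (138.25) + (3) + (-7.5) + (99.75) + (53) = 286.5
Area = |Σ|/2 = 143.25.

143.25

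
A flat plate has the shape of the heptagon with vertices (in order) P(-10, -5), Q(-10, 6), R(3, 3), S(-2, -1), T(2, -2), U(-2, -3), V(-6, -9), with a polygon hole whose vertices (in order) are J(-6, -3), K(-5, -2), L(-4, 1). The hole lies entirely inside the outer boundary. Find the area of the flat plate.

108.5

Outer boundary:
Σ = (-110) + (-48) + (3) + (6) + (-10) + (0) + (-60) = -219
Area = |Σ|/2 = 109.5.
Hole:
Apply Gauss's area formula: 2A = Σ (x_i·y_{i+1} − x_{i+1}·y_i), indices taken mod 3.
J→K: (-6)(-2) − (-5)(-3) = -3
K→L: (-5)(1) − (-4)(-2) = -13
L→J: (-4)(-3) − (-6)(1) = 18
Σ = 2
Area = |Σ|/2 = 1.
Net area = 109.5 − 1 = 108.5.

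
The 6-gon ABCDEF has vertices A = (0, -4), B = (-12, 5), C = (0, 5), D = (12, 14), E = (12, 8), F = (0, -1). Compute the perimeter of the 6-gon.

|AB| = √((-12)² + (9)²) = √225 = 15
|BC| = √((12)² + (0)²) = √144 = 12
|CD| = √((12)² + (9)²) = √225 = 15
|DE| = √((0)² + (-6)²) = √36 = 6
|EF| = √((-12)² + (-9)²) = √225 = 15
|FA| = √((0)² + (-3)²) = √9 = 3
Perimeter = 15 + 12 + 15 + 6 + 15 + 3 = 66.

66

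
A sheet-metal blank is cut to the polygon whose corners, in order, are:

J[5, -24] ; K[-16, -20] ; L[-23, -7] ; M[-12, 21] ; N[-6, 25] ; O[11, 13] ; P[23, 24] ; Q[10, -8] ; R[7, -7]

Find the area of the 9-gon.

J→K: (5)(-20) − (-16)(-24) = -484
K→L: (-16)(-7) − (-23)(-20) = -348
L→M: (-23)(21) − (-12)(-7) = -567
M→N: (-12)(25) − (-6)(21) = -174
N→O: (-6)(13) − (11)(25) = -353
O→P: (11)(24) − (23)(13) = -35
P→Q: (23)(-8) − (10)(24) = -424
Q→R: (10)(-7) − (7)(-8) = -14
R→J: (7)(-24) − (5)(-7) = -133
Σ = -2532
Area = |Σ|/2 = 1266.

1266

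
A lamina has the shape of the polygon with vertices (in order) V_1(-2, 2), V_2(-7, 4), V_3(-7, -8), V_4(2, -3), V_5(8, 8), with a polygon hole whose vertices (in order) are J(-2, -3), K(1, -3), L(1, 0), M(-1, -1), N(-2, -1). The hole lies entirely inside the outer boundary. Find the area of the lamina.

Outer boundary:
Σ = (6) + (84) + (37) + (40) + (32) = 199
Area = |Σ|/2 = 99.5.
Hole:
J→K: (-2)(-3) − (1)(-3) = 9
K→L: (1)(0) − (1)(-3) = 3
L→M: (1)(-1) − (-1)(0) = -1
M→N: (-1)(-1) − (-2)(-1) = -1
N→J: (-2)(-3) − (-2)(-1) = 4
Σ = 14
Area = |Σ|/2 = 7.
Net area = 99.5 − 7 = 92.5.

92.5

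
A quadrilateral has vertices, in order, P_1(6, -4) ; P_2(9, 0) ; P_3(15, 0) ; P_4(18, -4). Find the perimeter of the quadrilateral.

28

|P_1P_2| = √((3)² + (4)²) = √25 = 5
|P_2P_3| = √((6)² + (0)²) = √36 = 6
|P_3P_4| = √((3)² + (-4)²) = √25 = 5
|P_4P_1| = √((-12)² + (0)²) = √144 = 12
Perimeter = 5 + 6 + 5 + 12 = 28.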